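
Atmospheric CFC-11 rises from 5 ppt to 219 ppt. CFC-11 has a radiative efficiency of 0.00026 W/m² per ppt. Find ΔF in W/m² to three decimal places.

ΔF = 0.056 W/m²

CFC-11: ΔF = 0.00026 × (219 − 5) = 0.00026 × 214 = 0.0556 W/m².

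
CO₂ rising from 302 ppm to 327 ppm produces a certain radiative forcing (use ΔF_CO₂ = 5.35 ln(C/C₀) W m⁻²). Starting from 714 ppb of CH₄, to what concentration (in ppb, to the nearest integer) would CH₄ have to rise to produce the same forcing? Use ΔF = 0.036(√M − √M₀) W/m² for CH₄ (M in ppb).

M ≈ 1485 ppb

CO₂ forcing: 5.35 × ln(327/302) = 5.35 × 0.079533 = 0.42550 W/m².
Set 0.036(√M − √714) = 0.42550: √M = 0.42550/0.036 + √714 = 11.8194 + 26.7208 = 38.5402.
M = (38.5402)² = 1485.35 ppb.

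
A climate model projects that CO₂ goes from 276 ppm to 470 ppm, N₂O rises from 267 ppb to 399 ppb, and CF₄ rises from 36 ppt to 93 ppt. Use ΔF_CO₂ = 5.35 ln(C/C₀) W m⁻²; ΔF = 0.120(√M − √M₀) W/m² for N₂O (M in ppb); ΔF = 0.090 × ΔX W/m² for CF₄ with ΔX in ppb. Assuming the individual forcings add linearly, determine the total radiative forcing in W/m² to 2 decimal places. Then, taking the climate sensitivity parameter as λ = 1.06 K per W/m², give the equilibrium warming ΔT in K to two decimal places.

CO₂: 5.35 × ln(470/276) = 5.35 × ln(1.70290) = 5.35 × 0.53233 = 2.8480 W/m².
N₂O: 0.120 × (√399 − √267) = 0.120 × (19.9750 − 16.3401) = 0.120 × 3.6349 = 0.4362 W/m².
CF₄: Δ = 93 − 36 = 57 ppt = 0.057 ppb; ΔF = 0.090 × 0.057 = 0.0051 W/m².
Total ΔF = 2.8480 + 0.4362 + 0.0051 = 3.2893 W/m².
ΔT = λ ΔF = 1.06 × 3.29 = 3.4874 K.

ΔF = 3.29 W/m²; ΔT = 3.49 K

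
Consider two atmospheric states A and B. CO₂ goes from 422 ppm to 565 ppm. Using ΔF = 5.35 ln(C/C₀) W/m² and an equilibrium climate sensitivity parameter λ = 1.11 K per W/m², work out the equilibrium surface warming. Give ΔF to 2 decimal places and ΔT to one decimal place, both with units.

CO₂: 5.35 × ln(565/422) = 5.35 × ln(1.33886) = 5.35 × 0.29182 = 1.5612 W/m².
ΔT = λ ΔF = 1.11 × 1.56 = 1.7316 K.

ΔF = 1.56 W/m²; ΔT = 1.7 K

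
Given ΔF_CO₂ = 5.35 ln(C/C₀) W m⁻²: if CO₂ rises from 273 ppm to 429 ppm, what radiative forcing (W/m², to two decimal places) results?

CO₂: 5.35 × ln(429/273) = 5.35 × ln(1.57143) = 5.35 × 0.45199 = 2.4181 W/m².

ΔF = 2.42 W/m²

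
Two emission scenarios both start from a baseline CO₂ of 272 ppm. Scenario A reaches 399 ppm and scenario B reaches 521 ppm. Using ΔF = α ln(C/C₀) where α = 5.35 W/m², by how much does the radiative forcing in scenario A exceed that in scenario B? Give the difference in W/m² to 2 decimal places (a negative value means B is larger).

ΔF_A = 5.35 ln(399/272) = 5.35 × 0.38316 = 2.0499 W/m².
ΔF_B = 5.35 ln(521/272) = 5.35 × 0.64995 = 3.4772 W/m².
Difference: 2.0499 − 3.4772 = -1.4273 W/m².

ΔF_A − ΔF_B = -1.43 W/m²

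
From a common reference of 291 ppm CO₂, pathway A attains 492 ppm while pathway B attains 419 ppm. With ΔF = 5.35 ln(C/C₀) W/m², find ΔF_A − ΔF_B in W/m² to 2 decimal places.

ΔF_A = 5.35 ln(492/291) = 5.35 × 0.52516 = 2.8096 W/m².
ΔF_B = 5.35 ln(419/291) = 5.35 × 0.36455 = 1.9503 W/m².
Difference: 2.8096 − 1.9503 = 0.8593 W/m².
(Equivalently, ΔF_A − ΔF_B = 5.35 ln(492/419) = 5.35 × 0.16061 = 0.8593 W/m².)

ΔF_A − ΔF_B = 0.86 W/m²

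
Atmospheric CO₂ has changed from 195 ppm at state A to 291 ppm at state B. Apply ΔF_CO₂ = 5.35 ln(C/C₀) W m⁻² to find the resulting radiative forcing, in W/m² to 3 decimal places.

ΔF = 2.142 W/m²

CO₂ absorption bands are partially saturated, so forcing scales with the logarithm of the concentration ratio.
CO₂: 5.35 × ln(291/195) = 5.35 × ln(1.49231) = 5.35 × 0.40033 = 2.1418 W/m².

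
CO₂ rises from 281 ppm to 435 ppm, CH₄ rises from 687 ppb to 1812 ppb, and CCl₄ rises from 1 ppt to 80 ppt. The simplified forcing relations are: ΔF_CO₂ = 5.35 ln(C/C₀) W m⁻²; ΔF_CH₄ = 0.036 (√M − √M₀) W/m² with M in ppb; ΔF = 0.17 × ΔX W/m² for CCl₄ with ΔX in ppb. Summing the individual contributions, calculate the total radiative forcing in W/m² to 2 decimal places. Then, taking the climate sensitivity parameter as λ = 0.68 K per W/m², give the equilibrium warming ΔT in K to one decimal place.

CO₂: 5.35 × ln(435/281) = 5.35 × ln(1.54804) = 5.35 × 0.43699 = 2.3379 W/m².
CH₄: 0.036 × (√1812 − √687) = 0.036 × (42.5676 − 26.2107) = 0.036 × 16.3569 = 0.5888 W/m².
CCl₄: Δ = 80 − 1 = 79 ppt = 0.079 ppb; ΔF = 0.17 × 0.079 = 0.0134 W/m².
Total ΔF = 2.3379 + 0.5888 + 0.0134 = 2.9401 W/m².
ΔT = λ ΔF = 0.68 × 2.94 = 1.9992 K.

ΔF = 2.94 W/m²; ΔT = 2.0 K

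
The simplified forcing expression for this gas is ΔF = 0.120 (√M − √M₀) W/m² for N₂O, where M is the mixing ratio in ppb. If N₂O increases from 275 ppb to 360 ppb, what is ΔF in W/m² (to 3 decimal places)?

ΔF = 0.287 W/m²

N₂O: 0.120 × (√360 − √275) = 0.120 × (18.9737 − 16.5831) = 0.120 × 2.3906 = 0.2869 W/m².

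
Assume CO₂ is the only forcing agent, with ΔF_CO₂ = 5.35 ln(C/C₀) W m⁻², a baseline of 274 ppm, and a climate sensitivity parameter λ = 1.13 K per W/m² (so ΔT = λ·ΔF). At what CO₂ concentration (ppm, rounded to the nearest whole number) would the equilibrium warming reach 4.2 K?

C ≈ 549 ppm

Required forcing: ΔF = ΔT/λ = 4.2/1.13 = 3.7168 W/m².
Then ln(C/274) = ΔF/5.35 = 3.7168/5.35 = 0.69473.
So C = 274 × e^0.69473 = 274 × 2.00317 = 548.87 ppm.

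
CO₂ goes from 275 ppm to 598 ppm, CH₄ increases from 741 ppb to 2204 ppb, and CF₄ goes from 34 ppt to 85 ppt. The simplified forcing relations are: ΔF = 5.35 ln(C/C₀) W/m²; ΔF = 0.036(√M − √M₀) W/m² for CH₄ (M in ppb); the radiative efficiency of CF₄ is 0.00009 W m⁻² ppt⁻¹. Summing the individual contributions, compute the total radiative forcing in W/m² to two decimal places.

ΔF = 4.87 W/m²

CO₂: 5.35 × ln(598/275) = 5.35 × ln(2.17455) = 5.35 × 0.77682 = 4.1560 W/m².
CH₄: 0.036 × (√2204 − √741) = 0.036 × (46.9468 − 27.2213) = 0.036 × 19.7255 = 0.7101 W/m².
CF₄: ΔF = 0.00009 × (85 − 34) = 0.00009 × 51 = 0.0046 W/m².
Total ΔF = 4.1560 + 0.7101 + 0.0046 = 4.8707 W/m².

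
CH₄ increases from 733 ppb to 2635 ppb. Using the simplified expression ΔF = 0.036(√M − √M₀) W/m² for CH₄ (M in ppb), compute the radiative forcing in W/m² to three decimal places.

ΔF = 0.873 W/m²

CH₄: 0.036 × (√2635 − √733) = 0.036 × (51.3323 − 27.0740) = 0.036 × 24.2583 = 0.8733 W/m².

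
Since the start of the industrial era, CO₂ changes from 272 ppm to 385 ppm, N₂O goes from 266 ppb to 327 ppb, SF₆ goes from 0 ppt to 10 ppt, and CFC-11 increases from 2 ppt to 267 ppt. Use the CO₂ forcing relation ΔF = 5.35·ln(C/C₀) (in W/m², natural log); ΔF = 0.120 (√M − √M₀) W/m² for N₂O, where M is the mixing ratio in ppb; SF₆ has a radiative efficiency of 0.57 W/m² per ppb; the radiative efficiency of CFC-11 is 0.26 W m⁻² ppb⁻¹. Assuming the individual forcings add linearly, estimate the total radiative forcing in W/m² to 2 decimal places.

CO₂: 5.35 × ln(385/272) = 5.35 × ln(1.41544) = 5.35 × 0.34744 = 1.8588 W/m².
N₂O: 0.120 × (√327 − √266) = 0.120 × (18.0831 − 16.3095) = 0.120 × 1.7736 = 0.2128 W/m².
SF₆: Δ = 10 − 0 = 10 ppt = 0.010 ppb; ΔF = 0.57 × 0.010 = 0.0057 W/m².
CFC-11: Δ = 267 − 2 = 265 ppt = 0.265 ppb; ΔF = 0.26 × 0.265 = 0.0689 W/m².
Total ΔF = 1.8588 + 0.2128 + 0.0057 + 0.0689 = 2.1462 W/m².

ΔF = 2.15 W/m²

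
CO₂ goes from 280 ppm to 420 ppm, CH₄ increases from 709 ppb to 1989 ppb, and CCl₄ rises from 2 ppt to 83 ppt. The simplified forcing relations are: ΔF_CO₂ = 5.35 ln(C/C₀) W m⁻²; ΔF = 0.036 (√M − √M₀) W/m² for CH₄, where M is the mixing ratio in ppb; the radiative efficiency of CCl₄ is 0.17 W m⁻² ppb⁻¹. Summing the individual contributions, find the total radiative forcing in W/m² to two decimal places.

ΔF = 2.83 W/m²

CO₂: 5.35 × ln(420/280) = 5.35 × ln(1.50000) = 5.35 × 0.40547 = 2.1693 W/m².
CH₄: 0.036 × (√1989 − √709) = 0.036 × (44.5982 − 26.6271) = 0.036 × 17.9711 = 0.6470 W/m².
CCl₄: Δ = 83 − 2 = 81 ppt = 0.081 ppb; ΔF = 0.17 × 0.081 = 0.0138 W/m².
Total ΔF = 2.1693 + 0.6470 + 0.0138 = 2.8301 W/m².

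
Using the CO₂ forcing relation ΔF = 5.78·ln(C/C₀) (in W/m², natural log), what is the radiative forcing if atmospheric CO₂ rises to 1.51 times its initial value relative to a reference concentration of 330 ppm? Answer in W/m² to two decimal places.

Because the forcing depends only on the ratio C/C₀, the initial concentration does not enter.
ΔF = 5.78 × ln(1.51) = 5.78 × 0.41211 = 2.3820 W/m².

ΔF = 2.38 W/m²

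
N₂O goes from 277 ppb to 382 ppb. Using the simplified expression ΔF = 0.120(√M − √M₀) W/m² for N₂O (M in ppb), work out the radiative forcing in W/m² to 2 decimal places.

ΔF = 0.35 W/m²

N₂O: 0.120 × (√382 − √277) = 0.120 × (19.5448 − 16.6433) = 0.120 × 2.9015 = 0.3482 W/m².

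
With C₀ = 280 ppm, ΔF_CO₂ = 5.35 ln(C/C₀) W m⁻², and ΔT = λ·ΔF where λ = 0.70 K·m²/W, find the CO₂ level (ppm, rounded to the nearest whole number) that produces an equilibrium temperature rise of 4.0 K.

Required forcing: ΔF = ΔT/λ = 4.0/0.70 = 5.7143 W/m².
Then ln(C/280) = ΔF/5.35 = 5.7143/5.35 = 1.06809.
So C = 280 × e^1.06809 = 280 × 2.90982 = 814.75 ppm.

C ≈ 815 ppm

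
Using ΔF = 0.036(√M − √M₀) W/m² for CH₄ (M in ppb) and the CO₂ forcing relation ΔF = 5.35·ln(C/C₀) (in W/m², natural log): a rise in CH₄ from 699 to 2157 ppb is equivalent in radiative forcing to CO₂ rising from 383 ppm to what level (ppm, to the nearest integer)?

C ≈ 438 ppm

CH₄ forcing: 0.036 × (√2157 − √699) = 0.036 × (46.4435 − 26.4386) = 0.036 × 20.0049 = 0.72018 W/m².
Set 5.35 ln(C/383) = 0.72018: ln(C/383) = 0.72018/5.35 = 0.13461, so C = 383 × e^0.13461 = 383 × 1.14409 = 438.19 ppm.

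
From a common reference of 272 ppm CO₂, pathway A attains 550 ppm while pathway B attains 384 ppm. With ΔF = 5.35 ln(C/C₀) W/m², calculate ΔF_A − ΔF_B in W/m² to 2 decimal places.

ΔF_A = 5.35 ln(550/272) = 5.35 × 0.70412 = 3.7670 W/m².
ΔF_B = 5.35 ln(384/272) = 5.35 × 0.34484 = 1.8449 W/m².
Difference: 3.7670 − 1.8449 = 1.9221 W/m².

ΔF_A − ΔF_B = 1.92 W/m²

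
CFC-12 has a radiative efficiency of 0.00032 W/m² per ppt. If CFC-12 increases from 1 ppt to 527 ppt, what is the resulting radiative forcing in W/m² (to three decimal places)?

CFC-12: ΔF = 0.00032 × (527 − 1) = 0.00032 × 526 = 0.1683 W/m².

ΔF = 0.168 W/m²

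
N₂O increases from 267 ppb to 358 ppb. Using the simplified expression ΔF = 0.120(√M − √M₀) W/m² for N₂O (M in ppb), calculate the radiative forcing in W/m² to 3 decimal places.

ΔF = 0.310 W/m²

N₂O: 0.120 × (√358 − √267) = 0.120 × (18.9209 − 16.3401) = 0.120 × 2.5808 = 0.3097 W/m².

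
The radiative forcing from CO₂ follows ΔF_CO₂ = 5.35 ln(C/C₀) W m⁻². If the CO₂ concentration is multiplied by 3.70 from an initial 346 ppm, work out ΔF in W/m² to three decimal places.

Because the forcing depends only on the ratio C/C₀, the initial concentration does not enter.
ΔF = 5.35 × ln(3.70) = 5.35 × 1.30833 = 6.9996 W/m².

ΔF = 7.000 W/m²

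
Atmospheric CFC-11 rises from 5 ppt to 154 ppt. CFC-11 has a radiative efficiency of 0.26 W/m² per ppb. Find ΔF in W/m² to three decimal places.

CFC-11: Δ = 154 − 5 = 149 ppt = 0.149 ppb; ΔF = 0.26 × 0.149 = 0.0387 W/m².

ΔF = 0.039 W/m²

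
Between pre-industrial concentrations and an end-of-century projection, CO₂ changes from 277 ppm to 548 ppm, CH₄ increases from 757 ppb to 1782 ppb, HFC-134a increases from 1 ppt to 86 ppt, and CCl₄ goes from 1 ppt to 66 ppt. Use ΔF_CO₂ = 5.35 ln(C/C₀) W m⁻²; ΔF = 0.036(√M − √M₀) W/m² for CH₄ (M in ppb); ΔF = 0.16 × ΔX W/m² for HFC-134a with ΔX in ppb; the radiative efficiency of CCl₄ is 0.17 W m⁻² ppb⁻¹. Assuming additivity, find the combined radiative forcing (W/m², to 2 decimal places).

CO₂: 5.35 × ln(548/277) = 5.35 × ln(1.97834) = 5.35 × 0.68226 = 3.6501 W/m².
CH₄: 0.036 × (√1782 − √757) = 0.036 × (42.2137 − 27.5136) = 0.036 × 14.7001 = 0.5292 W/m².
HFC-134a: Δ = 86 − 1 = 85 ppt = 0.085 ppb; ΔF = 0.16 × 0.085 = 0.0136 W/m².
CCl₄: Δ = 66 − 1 = 65 ppt = 0.065 ppb; ΔF = 0.17 × 0.065 = 0.0111 W/m².
Total ΔF = 3.6501 + 0.5292 + 0.0136 + 0.0111 = 4.2040 W/m².

ΔF = 4.20 W/m²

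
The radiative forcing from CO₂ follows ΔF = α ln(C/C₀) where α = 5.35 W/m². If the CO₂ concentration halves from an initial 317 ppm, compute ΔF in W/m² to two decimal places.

ΔF = -3.71 W/m²

ΔF = 5.35 × ln(0.5) = 5.35 × -0.69315 = -3.7084 W/m².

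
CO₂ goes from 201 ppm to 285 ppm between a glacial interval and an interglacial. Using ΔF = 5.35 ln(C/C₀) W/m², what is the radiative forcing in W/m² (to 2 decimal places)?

ΔF = 1.87 W/m²

CO₂ absorption bands are partially saturated, so forcing scales with the logarithm of the concentration ratio.
CO₂: 5.35 × ln(285/201) = 5.35 × ln(1.41791) = 5.35 × 0.34918 = 1.8681 W/m².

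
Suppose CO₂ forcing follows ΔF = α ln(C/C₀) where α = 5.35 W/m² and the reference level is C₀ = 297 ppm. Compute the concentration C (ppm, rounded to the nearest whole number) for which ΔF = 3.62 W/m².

Set 5.35 ln(C/297) = 3.62, so ln(C/297) = 3.62/5.35 = 0.67664.
Then C/297 = e^0.67664 = 1.96726, giving C = 297 × 1.96726 = 584.28 ppm.

C ≈ 584 ppm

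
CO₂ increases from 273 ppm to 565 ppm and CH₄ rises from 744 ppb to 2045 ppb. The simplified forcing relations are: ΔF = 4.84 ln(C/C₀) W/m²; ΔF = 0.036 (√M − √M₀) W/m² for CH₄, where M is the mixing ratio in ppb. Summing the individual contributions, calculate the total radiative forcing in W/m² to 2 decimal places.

ΔF = 4.17 W/m²

CO₂: 4.84 × ln(565/273) = 4.84 × ln(2.06960) = 4.84 × 0.72736 = 3.5204 W/m².
CH₄: 0.036 × (√2045 − √744) = 0.036 × (45.2217 − 27.2764) = 0.036 × 17.9453 = 0.6460 W/m².
Total ΔF = 3.5204 + 0.6460 = 4.1664 W/m².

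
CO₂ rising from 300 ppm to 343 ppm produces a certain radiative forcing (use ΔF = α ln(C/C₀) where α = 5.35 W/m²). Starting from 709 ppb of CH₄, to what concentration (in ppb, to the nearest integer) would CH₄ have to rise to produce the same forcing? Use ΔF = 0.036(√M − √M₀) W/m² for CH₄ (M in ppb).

M ≈ 2165 ppb

CO₂ forcing: 5.35 × ln(343/300) = 5.35 × 0.133948 = 0.71662 W/m².
Set 0.036(√M − √709) = 0.71662: √M = 0.71662/0.036 + √709 = 19.9061 + 26.6271 = 46.5332.
M = (46.5332)² = 2165.34 ppb.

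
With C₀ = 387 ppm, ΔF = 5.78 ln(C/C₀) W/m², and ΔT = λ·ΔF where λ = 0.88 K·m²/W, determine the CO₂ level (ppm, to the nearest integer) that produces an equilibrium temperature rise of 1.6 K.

Required forcing: ΔF = ΔT/λ = 1.6/0.88 = 1.8182 W/m².
Then ln(C/387) = ΔF/5.78 = 1.8182/5.78 = 0.31457.
So C = 387 × e^0.31457 = 387 × 1.36967 = 530.06 ppm.

C ≈ 530 ppm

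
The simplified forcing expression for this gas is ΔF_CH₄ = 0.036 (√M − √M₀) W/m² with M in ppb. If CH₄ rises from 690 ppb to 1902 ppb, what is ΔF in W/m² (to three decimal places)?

ΔF = 0.624 W/m²

CH₄: 0.036 × (√1902 − √690) = 0.036 × (43.6119 − 26.2679) = 0.036 × 17.3440 = 0.6244 W/m².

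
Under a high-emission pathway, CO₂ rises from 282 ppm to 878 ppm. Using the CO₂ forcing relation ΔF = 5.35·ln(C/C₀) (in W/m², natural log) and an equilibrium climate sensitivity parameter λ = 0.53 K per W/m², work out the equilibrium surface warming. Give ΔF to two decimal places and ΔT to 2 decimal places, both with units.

CO₂: 5.35 × ln(878/282) = 5.35 × ln(3.11348) = 5.35 × 1.13574 = 6.0762 W/m².
ΔT = λ ΔF = 0.53 × 6.08 = 3.2224 K.

ΔF = 6.08 W/m²; ΔT = 3.22 K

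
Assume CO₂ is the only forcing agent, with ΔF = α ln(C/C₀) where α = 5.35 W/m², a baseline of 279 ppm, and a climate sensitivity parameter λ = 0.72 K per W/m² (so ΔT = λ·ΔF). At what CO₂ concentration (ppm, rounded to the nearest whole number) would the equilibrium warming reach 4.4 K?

C ≈ 874 ppm

Required forcing: ΔF = ΔT/λ = 4.4/0.72 = 6.1111 W/m².
Then ln(C/279) = ΔF/5.35 = 6.1111/5.35 = 1.14226.
So C = 279 × e^1.14226 = 279 × 3.13384 = 874.34 ppm.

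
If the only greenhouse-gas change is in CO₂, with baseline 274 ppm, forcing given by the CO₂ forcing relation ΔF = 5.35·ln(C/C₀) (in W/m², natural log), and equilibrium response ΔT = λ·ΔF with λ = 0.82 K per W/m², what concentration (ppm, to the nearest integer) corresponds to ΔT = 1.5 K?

C ≈ 386 ppm

Required forcing: ΔF = ΔT/λ = 1.5/0.82 = 1.8293 W/m².
Then ln(C/274) = ΔF/5.35 = 1.8293/5.35 = 0.34193.
So C = 274 × e^0.34193 = 274 × 1.40766 = 385.70 ppm.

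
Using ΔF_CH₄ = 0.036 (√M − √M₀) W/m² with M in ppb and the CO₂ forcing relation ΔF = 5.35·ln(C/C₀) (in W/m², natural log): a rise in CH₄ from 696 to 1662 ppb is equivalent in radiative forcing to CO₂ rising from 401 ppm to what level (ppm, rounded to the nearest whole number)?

CH₄ forcing: 0.036 × (√1662 − √696) = 0.036 × (40.7676 − 26.3818) = 0.036 × 14.3858 = 0.51789 W/m².
Set 5.35 ln(C/401) = 0.51789: ln(C/401) = 0.51789/5.35 = 0.09680, so C = 401 × e^0.09680 = 401 × 1.10164 = 441.76 ppm.

C ≈ 442 ppm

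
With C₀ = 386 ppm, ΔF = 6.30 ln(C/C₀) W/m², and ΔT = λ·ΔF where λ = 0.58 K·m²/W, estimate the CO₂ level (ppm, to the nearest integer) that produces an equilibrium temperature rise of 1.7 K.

C ≈ 615 ppm

Required forcing: ΔF = ΔT/λ = 1.7/0.58 = 2.9310 W/m².
Then ln(C/386) = ΔF/6.30 = 2.9310/6.30 = 0.46524.
So C = 386 × e^0.46524 = 386 × 1.59240 = 614.67 ppm.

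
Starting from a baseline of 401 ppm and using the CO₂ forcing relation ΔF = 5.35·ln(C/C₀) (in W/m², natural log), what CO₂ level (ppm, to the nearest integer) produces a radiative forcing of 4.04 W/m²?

C ≈ 853 ppm

Set 5.35 ln(C/401) = 4.04, so ln(C/401) = 4.04/5.35 = 0.75514.
Then C/401 = e^0.75514 = 2.12791, giving C = 401 × 2.12791 = 853.29 ppm.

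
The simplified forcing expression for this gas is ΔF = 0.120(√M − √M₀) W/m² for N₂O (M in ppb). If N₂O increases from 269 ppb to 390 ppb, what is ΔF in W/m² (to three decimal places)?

ΔF = 0.402 W/m²

N₂O: 0.120 × (√390 − √269) = 0.120 × (19.7484 − 16.4012) = 0.120 × 3.3472 = 0.4017 W/m².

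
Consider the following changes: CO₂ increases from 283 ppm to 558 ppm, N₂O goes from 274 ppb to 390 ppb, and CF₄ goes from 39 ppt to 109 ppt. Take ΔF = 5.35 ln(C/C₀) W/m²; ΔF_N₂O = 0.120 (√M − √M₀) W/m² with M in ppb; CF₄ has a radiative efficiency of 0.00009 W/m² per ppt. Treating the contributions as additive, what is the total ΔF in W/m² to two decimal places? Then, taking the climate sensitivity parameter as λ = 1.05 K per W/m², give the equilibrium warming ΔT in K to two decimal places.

ΔF = 4.02 W/m²; ΔT = 4.22 K

CO₂: 5.35 × ln(558/283) = 5.35 × ln(1.97173) = 5.35 × 0.67891 = 3.6322 W/m².
N₂O: 0.120 × (√390 − √274) = 0.120 × (19.7484 − 16.5529) = 0.120 × 3.1955 = 0.3835 W/m².
CF₄: ΔF = 0.00009 × (109 − 39) = 0.00009 × 70 = 0.0063 W/m².
Total ΔF = 3.6322 + 0.3835 + 0.0063 = 4.0220 W/m².
ΔT = λ ΔF = 1.05 × 4.02 = 4.2210 K.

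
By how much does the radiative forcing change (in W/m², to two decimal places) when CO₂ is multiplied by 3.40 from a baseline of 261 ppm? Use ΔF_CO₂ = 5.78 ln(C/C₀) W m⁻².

ΔF = 5.78 × ln(3.40) = 5.78 × 1.22378 = 7.0734 W/m².

ΔF = 7.07 W/m²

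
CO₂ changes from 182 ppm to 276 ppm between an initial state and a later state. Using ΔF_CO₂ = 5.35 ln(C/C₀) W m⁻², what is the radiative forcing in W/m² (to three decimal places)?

CO₂: 5.35 × ln(276/182) = 5.35 × ln(1.51648) = 5.35 × 0.41639 = 2.2277 W/m².

ΔF = 2.228 W/m²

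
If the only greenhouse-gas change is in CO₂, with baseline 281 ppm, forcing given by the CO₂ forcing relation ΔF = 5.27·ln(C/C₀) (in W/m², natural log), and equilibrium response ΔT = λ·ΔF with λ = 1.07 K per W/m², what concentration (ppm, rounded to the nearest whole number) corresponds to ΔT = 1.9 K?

C ≈ 394 ppm

Required forcing: ΔF = ΔT/λ = 1.9/1.07 = 1.7757 W/m².
Then ln(C/281) = ΔF/5.27 = 1.7757/5.27 = 0.33694.
So C = 281 × e^0.33694 = 281 × 1.40066 = 393.59 ppm.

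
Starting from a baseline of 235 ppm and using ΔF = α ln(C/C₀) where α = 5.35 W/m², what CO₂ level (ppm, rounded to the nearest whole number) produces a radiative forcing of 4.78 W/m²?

Set 5.35 ln(C/235) = 4.78, so ln(C/235) = 4.78/5.35 = 0.89346.
Then C/235 = e^0.89346 = 2.44357, giving C = 235 × 2.44357 = 574.24 ppm.

C ≈ 574 ppm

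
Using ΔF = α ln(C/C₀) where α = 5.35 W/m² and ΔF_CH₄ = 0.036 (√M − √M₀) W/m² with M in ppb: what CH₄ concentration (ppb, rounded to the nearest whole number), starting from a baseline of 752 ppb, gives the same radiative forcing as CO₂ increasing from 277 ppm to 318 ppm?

CO₂ forcing: 5.35 × ln(318/277) = 5.35 × 0.138034 = 0.73848 W/m².
Set 0.036(√M − √752) = 0.73848: √M = 0.73848/0.036 + √752 = 20.5133 + 27.4226 = 47.9359.
M = (47.9359)² = 2297.85 ppb.

M ≈ 2298 ppb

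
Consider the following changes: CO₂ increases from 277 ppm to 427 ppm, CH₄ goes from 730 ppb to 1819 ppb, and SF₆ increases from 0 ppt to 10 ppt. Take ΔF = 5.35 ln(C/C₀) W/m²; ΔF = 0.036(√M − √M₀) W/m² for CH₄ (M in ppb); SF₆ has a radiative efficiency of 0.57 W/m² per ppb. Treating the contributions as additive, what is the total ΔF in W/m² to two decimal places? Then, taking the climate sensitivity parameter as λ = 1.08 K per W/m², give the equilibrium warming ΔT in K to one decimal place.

CO₂: 5.35 × ln(427/277) = 5.35 × ln(1.54152) = 5.35 × 0.43277 = 2.3153 W/m².
CH₄: 0.036 × (√1819 − √730) = 0.036 × (42.6497 − 27.0185) = 0.036 × 15.6312 = 0.5627 W/m².
SF₆: Δ = 10 − 0 = 10 ppt = 0.010 ppb; ΔF = 0.57 × 0.010 = 0.0057 W/m².
Total ΔF = 2.3153 + 0.5627 + 0.0057 = 2.8837 W/m².
ΔT = λ ΔF = 1.08 × 2.88 = 3.1104 K.

ΔF = 2.88 W/m²; ΔT = 3.1 K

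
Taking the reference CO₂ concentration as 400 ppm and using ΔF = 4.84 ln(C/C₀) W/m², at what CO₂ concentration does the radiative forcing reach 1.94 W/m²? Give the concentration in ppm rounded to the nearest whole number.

C ≈ 597 ppm

Set 4.84 ln(C/400) = 1.94, so ln(C/400) = 1.94/4.84 = 0.40083.
Then C/400 = e^0.40083 = 1.49306, giving C = 400 × 1.49306 = 597.22 ppm.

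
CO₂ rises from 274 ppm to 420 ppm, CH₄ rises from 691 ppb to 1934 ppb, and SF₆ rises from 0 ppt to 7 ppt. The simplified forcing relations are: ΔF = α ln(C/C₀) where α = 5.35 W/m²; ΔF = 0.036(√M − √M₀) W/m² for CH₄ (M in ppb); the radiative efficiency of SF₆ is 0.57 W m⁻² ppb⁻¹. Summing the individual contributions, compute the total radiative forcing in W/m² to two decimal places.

ΔF = 2.93 W/m²

CO₂: 5.35 × ln(420/274) = 5.35 × ln(1.53285) = 5.35 × 0.42713 = 2.2851 W/m².
CH₄: 0.036 × (√1934 − √691) = 0.036 × (43.9773 − 26.2869) = 0.036 × 17.6904 = 0.6369 W/m².
SF₆: Δ = 7 − 0 = 7 ppt = 0.007 ppb; ΔF = 0.57 × 0.007 = 0.0040 W/m².
Total ΔF = 2.2851 + 0.6369 + 0.0040 = 2.9260 W/m².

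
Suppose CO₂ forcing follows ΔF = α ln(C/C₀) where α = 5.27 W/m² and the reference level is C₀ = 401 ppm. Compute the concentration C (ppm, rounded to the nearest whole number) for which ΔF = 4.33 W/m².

C ≈ 912 ppm

Set 5.27 ln(C/401) = 4.33, so ln(C/401) = 4.33/5.27 = 0.82163.
Then C/401 = e^0.82163 = 2.27420, giving C = 401 × 2.27420 = 911.95 ppm.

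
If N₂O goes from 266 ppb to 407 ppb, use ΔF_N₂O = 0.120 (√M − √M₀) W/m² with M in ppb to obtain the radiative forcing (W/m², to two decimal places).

N₂O: 0.120 × (√407 − √266) = 0.120 × (20.1742 − 16.3095) = 0.120 × 3.8647 = 0.4638 W/m².

ΔF = 0.46 W/m²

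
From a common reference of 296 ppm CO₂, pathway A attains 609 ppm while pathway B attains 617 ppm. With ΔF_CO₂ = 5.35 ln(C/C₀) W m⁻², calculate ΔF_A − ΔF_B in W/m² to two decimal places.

ΔF_A = 5.35 ln(609/296) = 5.35 × 0.72146 = 3.8598 W/m².
ΔF_B = 5.35 ln(617/296) = 5.35 × 0.73451 = 3.9296 W/m².
Difference: 3.8598 − 3.9296 = -0.0698 W/m².
(Equivalently, ΔF_A − ΔF_B = 5.35 ln(609/617) = 5.35 × -0.01305 = -0.0698 W/m².)

ΔF_A − ΔF_B = -0.07 W/m²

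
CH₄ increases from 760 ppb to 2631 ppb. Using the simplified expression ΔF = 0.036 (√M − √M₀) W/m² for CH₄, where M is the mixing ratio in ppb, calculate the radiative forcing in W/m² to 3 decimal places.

ΔF = 0.854 W/m²

CH₄: 0.036 × (√2631 − √760) = 0.036 × (51.2933 − 27.5681) = 0.036 × 23.7252 = 0.8541 W/m².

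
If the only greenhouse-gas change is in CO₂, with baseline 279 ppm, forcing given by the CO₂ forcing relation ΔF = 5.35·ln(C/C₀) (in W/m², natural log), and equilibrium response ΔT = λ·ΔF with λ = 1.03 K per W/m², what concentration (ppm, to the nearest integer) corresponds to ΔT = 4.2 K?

C ≈ 598 ppm

Required forcing: ΔF = ΔT/λ = 4.2/1.03 = 4.0777 W/m².
Then ln(C/279) = ΔF/5.35 = 4.0777/5.35 = 0.76219.
So C = 279 × e^0.76219 = 279 × 2.14296 = 597.89 ppm.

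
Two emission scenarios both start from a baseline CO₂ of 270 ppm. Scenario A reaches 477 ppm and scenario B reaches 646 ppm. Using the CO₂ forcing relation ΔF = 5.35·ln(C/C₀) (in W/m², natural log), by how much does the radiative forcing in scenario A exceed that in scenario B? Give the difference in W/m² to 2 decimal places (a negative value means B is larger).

ΔF_A = 5.35 ln(477/270) = 5.35 × 0.56909 = 3.0446 W/m².
ΔF_B = 5.35 ln(646/270) = 5.35 × 0.87238 = 4.6672 W/m².
Difference: 3.0446 − 4.6672 = -1.6226 W/m².

ΔF_A − ΔF_B = -1.62 W/m²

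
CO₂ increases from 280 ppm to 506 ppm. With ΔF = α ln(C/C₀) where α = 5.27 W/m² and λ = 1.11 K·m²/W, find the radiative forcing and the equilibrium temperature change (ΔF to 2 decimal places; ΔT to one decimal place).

ΔF = 3.12 W/m²; ΔT = 3.5 K

CO₂: 5.27 × ln(506/280) = 5.27 × ln(1.80714) = 5.27 × 0.59175 = 3.1185 W/m².
ΔT = λ ΔF = 1.11 × 3.12 = 3.4632 K.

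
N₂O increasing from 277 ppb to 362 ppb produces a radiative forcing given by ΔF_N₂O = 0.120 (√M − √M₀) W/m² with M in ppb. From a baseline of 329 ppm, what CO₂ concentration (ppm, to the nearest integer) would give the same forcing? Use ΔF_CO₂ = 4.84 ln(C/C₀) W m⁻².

N₂O forcing: 0.120 × (√362 − √277) = 0.120 × (19.0263 − 16.6433) = 0.120 × 2.3830 = 0.28596 W/m².
Set 4.84 ln(C/329) = 0.28596: ln(C/329) = 0.28596/4.84 = 0.05908, so C = 329 × e^0.05908 = 329 × 1.06086 = 349.02 ppm.

C ≈ 349 ppm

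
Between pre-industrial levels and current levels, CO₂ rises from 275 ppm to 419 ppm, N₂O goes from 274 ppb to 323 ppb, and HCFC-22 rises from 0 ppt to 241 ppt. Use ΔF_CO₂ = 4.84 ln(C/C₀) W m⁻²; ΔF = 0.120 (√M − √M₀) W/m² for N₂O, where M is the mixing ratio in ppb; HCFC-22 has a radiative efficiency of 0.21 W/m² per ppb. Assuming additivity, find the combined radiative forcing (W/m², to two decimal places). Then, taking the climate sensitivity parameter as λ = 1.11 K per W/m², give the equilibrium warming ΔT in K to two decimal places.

CO₂: 4.84 × ln(419/275) = 4.84 × ln(1.52364) = 4.84 × 0.42110 = 2.0381 W/m².
N₂O: 0.120 × (√323 − √274) = 0.120 × (17.9722 − 16.5529) = 0.120 × 1.4193 = 0.1703 W/m².
HCFC-22: Δ = 241 − 0 = 241 ppt = 0.241 ppb; ΔF = 0.21 × 0.241 = 0.0506 W/m².
Total ΔF = 2.0381 + 0.1703 + 0.0506 = 2.2590 W/m².
ΔT = λ ΔF = 1.11 × 2.26 = 2.5086 K.

ΔF = 2.26 W/m²; ΔT = 2.51 K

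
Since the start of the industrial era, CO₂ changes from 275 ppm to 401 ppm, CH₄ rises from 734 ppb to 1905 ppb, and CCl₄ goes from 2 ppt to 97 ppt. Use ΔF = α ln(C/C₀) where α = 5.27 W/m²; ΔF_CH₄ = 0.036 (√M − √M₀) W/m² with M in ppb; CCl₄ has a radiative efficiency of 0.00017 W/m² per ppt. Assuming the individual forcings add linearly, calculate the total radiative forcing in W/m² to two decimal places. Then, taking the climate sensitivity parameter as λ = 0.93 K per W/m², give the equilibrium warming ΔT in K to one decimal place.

ΔF = 2.60 W/m²; ΔT = 2.4 K

CO₂: 5.27 × ln(401/275) = 5.27 × ln(1.45818) = 5.27 × 0.37719 = 1.9878 W/m².
CH₄: 0.036 × (√1905 − √734) = 0.036 × (43.6463 − 27.0924) = 0.036 × 16.5539 = 0.5959 W/m².
CCl₄: ΔF = 0.00017 × (97 − 2) = 0.00017 × 95 = 0.0162 W/m².
Total ΔF = 1.9878 + 0.5959 + 0.0162 = 2.5999 W/m².
ΔT = λ ΔF = 0.93 × 2.60 = 2.4180 K.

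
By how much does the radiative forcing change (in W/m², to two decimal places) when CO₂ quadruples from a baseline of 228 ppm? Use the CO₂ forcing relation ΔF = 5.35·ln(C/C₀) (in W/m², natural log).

ΔF = 5.35 × ln(4) = 5.35 × 1.38629 = 7.4167 W/m².

ΔF = 7.42 W/m²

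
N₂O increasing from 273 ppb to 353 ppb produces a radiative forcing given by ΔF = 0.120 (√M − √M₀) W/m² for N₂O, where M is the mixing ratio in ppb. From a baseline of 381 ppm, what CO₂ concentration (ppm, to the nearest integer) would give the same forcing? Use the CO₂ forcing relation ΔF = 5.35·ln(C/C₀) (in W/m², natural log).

C ≈ 401 ppm

N₂O forcing: 0.120 × (√353 − √273) = 0.120 × (18.7883 − 16.5227) = 0.120 × 2.2656 = 0.27187 W/m².
Set 5.35 ln(C/381) = 0.27187: ln(C/381) = 0.27187/5.35 = 0.05082, so C = 381 × e^0.05082 = 381 × 1.05213 = 400.86 ppm.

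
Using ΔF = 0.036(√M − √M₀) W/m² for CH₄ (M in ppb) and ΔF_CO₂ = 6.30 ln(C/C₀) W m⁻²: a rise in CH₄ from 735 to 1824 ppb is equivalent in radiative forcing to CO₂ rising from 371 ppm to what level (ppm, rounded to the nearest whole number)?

CH₄ forcing: 0.036 × (√1824 − √735) = 0.036 × (42.7083 − 27.1109) = 0.036 × 15.5974 = 0.56151 W/m².
Set 6.30 ln(C/371) = 0.56151: ln(C/371) = 0.56151/6.30 = 0.08913, so C = 371 × e^0.08913 = 371 × 1.09322 = 405.58 ppm.

C ≈ 406 ppm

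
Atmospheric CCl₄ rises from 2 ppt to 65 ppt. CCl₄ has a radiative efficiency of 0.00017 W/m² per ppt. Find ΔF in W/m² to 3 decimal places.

ΔF = 0.011 W/m²

CCl₄: ΔF = 0.00017 × (65 − 2) = 0.00017 × 63 = 0.0107 W/m².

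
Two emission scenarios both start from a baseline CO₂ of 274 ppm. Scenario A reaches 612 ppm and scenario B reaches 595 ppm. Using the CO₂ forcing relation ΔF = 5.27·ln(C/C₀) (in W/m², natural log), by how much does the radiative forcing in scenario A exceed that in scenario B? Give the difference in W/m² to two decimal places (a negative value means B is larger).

ΔF_A − ΔF_B = 0.15 W/m²

ΔF_A = 5.27 ln(612/274) = 5.27 × 0.80360 = 4.2350 W/m².
ΔF_B = 5.27 ln(595/274) = 5.27 × 0.77543 = 4.0865 W/m².
Difference: 4.2350 − 4.0865 = 0.1485 W/m².
(Equivalently, ΔF_A − ΔF_B = 5.27 ln(612/595) = 5.27 × 0.02817 = 0.1485 W/m².)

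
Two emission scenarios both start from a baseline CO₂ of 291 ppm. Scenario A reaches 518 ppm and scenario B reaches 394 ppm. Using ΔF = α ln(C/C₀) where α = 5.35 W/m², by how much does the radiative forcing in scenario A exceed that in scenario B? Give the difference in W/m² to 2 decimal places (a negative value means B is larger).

ΔF_A = 5.35 ln(518/291) = 5.35 × 0.57665 = 3.0851 W/m².
ΔF_B = 5.35 ln(394/291) = 5.35 × 0.30303 = 1.6212 W/m².
Difference: 3.0851 − 1.6212 = 1.4639 W/m².

ΔF_A − ΔF_B = 1.46 W/m²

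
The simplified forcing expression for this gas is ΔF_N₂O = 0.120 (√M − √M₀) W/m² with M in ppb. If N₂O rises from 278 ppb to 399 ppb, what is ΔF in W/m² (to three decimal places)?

ΔF = 0.396 W/m²

N₂O: 0.120 × (√399 − √278) = 0.120 × (19.9750 − 16.6733) = 0.120 × 3.3017 = 0.3962 W/m².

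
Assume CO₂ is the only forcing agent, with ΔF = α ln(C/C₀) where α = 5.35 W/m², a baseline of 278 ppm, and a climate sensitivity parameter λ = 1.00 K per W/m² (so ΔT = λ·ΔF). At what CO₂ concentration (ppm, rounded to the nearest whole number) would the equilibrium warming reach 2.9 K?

Required forcing: ΔF = ΔT/λ = 2.9/1.00 = 2.9000 W/m².
Then ln(C/278) = ΔF/5.35 = 2.9000/5.35 = 0.54206.
So C = 278 × e^0.54206 = 278 × 1.71955 = 478.03 ppm.

C ≈ 478 ppm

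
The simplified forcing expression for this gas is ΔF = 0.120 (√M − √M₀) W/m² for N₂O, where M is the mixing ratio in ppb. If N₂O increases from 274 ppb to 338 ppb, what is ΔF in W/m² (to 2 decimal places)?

N₂O: 0.120 × (√338 − √274) = 0.120 × (18.3848 − 16.5529) = 0.120 × 1.8319 = 0.2198 W/m².

ΔF = 0.22 W/m²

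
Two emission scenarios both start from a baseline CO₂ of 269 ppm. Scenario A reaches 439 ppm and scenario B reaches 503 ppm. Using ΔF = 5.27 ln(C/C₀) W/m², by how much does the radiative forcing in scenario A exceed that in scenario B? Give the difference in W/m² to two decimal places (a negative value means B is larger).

ΔF_A = 5.27 ln(439/269) = 5.27 × 0.48979 = 2.5812 W/m².
ΔF_B = 5.27 ln(503/269) = 5.27 × 0.62588 = 3.2984 W/m².
Difference: 2.5812 − 3.2984 = -0.7172 W/m².

ΔF_A − ΔF_B = -0.72 W/m²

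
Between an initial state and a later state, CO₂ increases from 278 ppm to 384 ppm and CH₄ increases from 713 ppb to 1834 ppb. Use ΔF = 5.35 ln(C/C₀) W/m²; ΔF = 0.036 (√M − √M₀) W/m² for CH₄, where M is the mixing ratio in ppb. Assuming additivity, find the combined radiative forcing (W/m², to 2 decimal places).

CO₂: 5.35 × ln(384/278) = 5.35 × ln(1.38129) = 5.35 × 0.32302 = 1.7282 W/m².
CH₄: 0.036 × (√1834 − √713) = 0.036 × (42.8252 − 26.7021) = 0.036 × 16.1231 = 0.5804 W/m².
Total ΔF = 1.7282 + 0.5804 = 2.3086 W/m².

ΔF = 2.31 W/m²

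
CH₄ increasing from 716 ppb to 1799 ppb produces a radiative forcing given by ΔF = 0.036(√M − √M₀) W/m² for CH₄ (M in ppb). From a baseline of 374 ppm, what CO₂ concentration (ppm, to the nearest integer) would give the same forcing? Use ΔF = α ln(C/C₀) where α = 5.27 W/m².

CH₄ forcing: 0.036 × (√1799 − √716) = 0.036 × (42.4146 − 26.7582) = 0.036 × 15.6564 = 0.56363 W/m².
Set 5.27 ln(C/374) = 0.56363: ln(C/374) = 0.56363/5.27 = 0.10695, so C = 374 × e^0.10695 = 374 × 1.11288 = 416.22 ppm.

C ≈ 416 ppm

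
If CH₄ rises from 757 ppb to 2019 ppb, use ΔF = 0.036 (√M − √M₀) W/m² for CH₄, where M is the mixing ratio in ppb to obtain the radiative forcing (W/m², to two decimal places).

CH₄: 0.036 × (√2019 − √757) = 0.036 × (44.9333 − 27.5136) = 0.036 × 17.4197 = 0.6271 W/m².

ΔF = 0.63 W/m²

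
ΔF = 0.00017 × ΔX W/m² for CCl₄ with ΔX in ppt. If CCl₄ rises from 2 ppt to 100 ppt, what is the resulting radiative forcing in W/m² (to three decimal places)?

ΔF = 0.017 W/m²

CCl₄: ΔF = 0.00017 × (100 − 2) = 0.00017 × 98 = 0.0167 W/m².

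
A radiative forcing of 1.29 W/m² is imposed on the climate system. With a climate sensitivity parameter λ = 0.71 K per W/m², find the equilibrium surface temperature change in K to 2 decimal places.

ΔT = λ ΔF = 0.71 × 1.29 = 0.9159 K.

ΔT = 0.92 K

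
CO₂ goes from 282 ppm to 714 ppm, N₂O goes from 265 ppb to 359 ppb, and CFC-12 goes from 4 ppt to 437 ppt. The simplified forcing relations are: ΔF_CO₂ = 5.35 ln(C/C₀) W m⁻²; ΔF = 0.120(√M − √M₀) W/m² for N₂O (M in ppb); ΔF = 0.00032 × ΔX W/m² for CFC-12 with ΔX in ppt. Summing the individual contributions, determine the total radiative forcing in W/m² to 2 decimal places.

CO₂: 5.35 × ln(714/282) = 5.35 × ln(2.53191) = 5.35 × 0.92897 = 4.9700 W/m².
N₂O: 0.120 × (√359 − √265) = 0.120 × (18.9473 − 16.2788) = 0.120 × 2.6685 = 0.3202 W/m².
CFC-12: ΔF = 0.00032 × (437 − 4) = 0.00032 × 433 = 0.1386 W/m².
Total ΔF = 4.9700 + 0.3202 + 0.1386 = 5.4288 W/m².

ΔF = 5.43 W/m²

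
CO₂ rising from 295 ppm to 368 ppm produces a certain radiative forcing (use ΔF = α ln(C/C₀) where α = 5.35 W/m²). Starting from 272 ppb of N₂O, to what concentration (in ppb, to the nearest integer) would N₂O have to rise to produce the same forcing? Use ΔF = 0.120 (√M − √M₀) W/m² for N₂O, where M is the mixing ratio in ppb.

M ≈ 694 ppb

CO₂ forcing: 5.35 × ln(368/295) = 5.35 × 0.221108 = 1.18293 W/m².
Set 0.120(√M − √272) = 1.18293: √M = 1.18293/0.120 + √272 = 9.8578 + 16.4924 = 26.3502.
M = (26.3502)² = 694.33 ppb.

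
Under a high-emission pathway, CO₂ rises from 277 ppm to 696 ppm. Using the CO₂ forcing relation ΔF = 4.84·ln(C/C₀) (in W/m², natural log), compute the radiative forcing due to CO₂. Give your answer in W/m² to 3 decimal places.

CO₂ absorption bands are partially saturated, so forcing scales with the logarithm of the concentration ratio.
CO₂: 4.84 × ln(696/277) = 4.84 × ln(2.51264) = 4.84 × 0.92133 = 4.4592 W/m².

ΔF = 4.459 W/m²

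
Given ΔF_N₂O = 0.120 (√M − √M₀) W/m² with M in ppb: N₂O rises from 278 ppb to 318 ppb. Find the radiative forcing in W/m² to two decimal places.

ΔF = 0.14 W/m²

N₂O: 0.120 × (√318 − √278) = 0.120 × (17.8326 − 16.6733) = 0.120 × 1.1593 = 0.1391 W/m².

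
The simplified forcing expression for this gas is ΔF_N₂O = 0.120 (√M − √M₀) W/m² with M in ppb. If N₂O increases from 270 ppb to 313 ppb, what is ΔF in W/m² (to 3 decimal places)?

ΔF = 0.151 W/m²

N₂O: 0.120 × (√313 − √270) = 0.120 × (17.6918 − 16.4317) = 0.120 × 1.2601 = 0.1512 W/m².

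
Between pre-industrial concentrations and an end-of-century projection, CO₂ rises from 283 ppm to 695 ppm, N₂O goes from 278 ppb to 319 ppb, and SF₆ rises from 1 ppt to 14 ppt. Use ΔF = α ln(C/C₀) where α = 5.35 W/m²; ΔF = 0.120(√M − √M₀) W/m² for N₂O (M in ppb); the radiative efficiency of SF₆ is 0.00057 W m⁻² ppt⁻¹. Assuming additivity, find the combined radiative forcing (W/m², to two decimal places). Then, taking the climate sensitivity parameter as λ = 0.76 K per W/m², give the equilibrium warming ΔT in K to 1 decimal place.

ΔF = 4.96 W/m²; ΔT = 3.8 K

CO₂: 5.35 × ln(695/283) = 5.35 × ln(2.45583) = 5.35 × 0.89846 = 4.8068 W/m².
N₂O: 0.120 × (√319 − √278) = 0.120 × (17.8606 − 16.6733) = 0.120 × 1.1873 = 0.1425 W/m².
SF₆: ΔF = 0.00057 × (14 − 1) = 0.00057 × 13 = 0.0074 W/m².
Total ΔF = 4.8068 + 0.1425 + 0.0074 = 4.9567 W/m².
ΔT = λ ΔF = 0.76 × 4.96 = 3.7696 K.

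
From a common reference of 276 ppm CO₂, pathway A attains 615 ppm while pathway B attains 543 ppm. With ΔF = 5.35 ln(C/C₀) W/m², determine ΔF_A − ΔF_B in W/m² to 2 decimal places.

ΔF_A − ΔF_B = 0.67 W/m²

ΔF_A = 5.35 ln(615/276) = 5.35 × 0.80122 = 4.2865 W/m².
ΔF_B = 5.35 ln(543/276) = 5.35 × 0.67671 = 3.6204 W/m².
Difference: 4.2865 − 3.6204 = 0.6661 W/m².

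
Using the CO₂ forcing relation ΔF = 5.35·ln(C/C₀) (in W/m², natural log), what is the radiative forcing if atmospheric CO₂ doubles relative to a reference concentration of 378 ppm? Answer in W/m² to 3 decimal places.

ΔF = 3.708 W/m²

Because the forcing depends only on the ratio C/C₀, the initial concentration does not enter.
ΔF = 5.35 × ln(2) = 5.35 × 0.69315 = 3.7084 W/m².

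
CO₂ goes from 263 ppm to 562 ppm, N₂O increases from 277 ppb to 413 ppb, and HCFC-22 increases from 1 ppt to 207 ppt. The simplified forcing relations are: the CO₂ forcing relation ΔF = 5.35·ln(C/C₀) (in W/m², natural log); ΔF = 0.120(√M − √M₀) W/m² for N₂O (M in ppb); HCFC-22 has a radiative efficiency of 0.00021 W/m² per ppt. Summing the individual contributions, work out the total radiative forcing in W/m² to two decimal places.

CO₂: 5.35 × ln(562/263) = 5.35 × ln(2.13688) = 5.35 × 0.75935 = 4.0625 W/m².
N₂O: 0.120 × (√413 − √277) = 0.120 × (20.3224 − 16.6433) = 0.120 × 3.6791 = 0.4415 W/m².
HCFC-22: ΔF = 0.00021 × (207 − 1) = 0.00021 × 206 = 0.0433 W/m².
Total ΔF = 4.0625 + 0.4415 + 0.0433 = 4.5473 W/m².

ΔF = 4.55 W/m²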